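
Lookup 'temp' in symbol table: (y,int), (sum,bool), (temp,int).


Lookup 'temp' → type int


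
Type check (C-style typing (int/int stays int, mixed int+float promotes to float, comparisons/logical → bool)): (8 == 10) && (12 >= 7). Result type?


Operand types: bool && bool
Rule: logical operators take bool operands and yield bool
Result type: bool


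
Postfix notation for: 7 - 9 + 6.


Left to right (same or higher precedence on left)
Postfix: 7 9 - 6 +


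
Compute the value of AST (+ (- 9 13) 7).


Evaluate inner: (- 9 13) = -4
Evaluate root: (+ -4 7) = 3
Result: 3


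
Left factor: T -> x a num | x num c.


Common prefix: 'x'
Factored: T -> x T', T' -> a num | num c


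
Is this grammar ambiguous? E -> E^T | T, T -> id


precedence layered via separate nonterminal T: deterministic
Unambiguous


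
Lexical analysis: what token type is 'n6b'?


Pattern: letter/underscore followed by alphanumerics, not a keyword
Type: IDENTIFIER


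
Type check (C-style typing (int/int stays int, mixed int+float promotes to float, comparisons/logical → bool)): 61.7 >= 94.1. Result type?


Operand types: float >= float
Rule: comparison yields bool
Result type: bool


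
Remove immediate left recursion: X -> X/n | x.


Left-recursive alternatives: X/n; non-recursive: x
Introduce X': X -> xX', X' -> /nX' | ε


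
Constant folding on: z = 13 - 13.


13 - 13 = 0 at compile time
Optimized: z = 0


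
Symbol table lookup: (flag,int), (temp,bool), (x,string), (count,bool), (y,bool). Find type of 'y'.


Lookup 'y' → type bool


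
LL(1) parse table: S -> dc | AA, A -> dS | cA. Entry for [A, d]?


For [A, d]: 'd' ∈ FIRST(dS)
Entry: A -> dS


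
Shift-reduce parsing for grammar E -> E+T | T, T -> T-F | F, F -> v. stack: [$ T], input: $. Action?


lookahead ∉ {-} so T won't extend; reduce E -> T
Action: reduce (E -> T)


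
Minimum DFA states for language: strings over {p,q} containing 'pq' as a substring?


KMP-style automaton: 2 progress states + 1 absorbing accept = 3
Minimal DFA: 3 states


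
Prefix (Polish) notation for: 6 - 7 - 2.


left-to-right (same/higher precedence on left): tree is (- (- 6 7) 2)
Prefix: - - 6 7 2


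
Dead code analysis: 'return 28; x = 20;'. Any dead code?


statement follows a return and is unreachable
Dead: 'x = 20'


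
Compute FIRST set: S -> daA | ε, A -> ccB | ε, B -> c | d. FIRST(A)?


Per alternative of A: FIRST(ccB) = {c}; FIRST(ε) = {ε}
FIRST(A) = {c, ε}


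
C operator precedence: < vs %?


'%' is multiplicative (level 10); '<' is relational (level 7)
Higher level binds tighter
'%' has higher precedence than '<'


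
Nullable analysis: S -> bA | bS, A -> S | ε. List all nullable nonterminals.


A nonterminal is nullable iff some alternative derives ε (directly, or every symbol in it is nullable)
Nullable: {A}


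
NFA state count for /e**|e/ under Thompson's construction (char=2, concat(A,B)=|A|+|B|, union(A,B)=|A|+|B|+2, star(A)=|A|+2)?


Syntax tree has 2 char leaf(s), 1 union(s), 2 star(s)
chars contribute 2×2 = 4; each union adds +2; each star adds +2
Total: 4 + 2 + 4 = 10 states


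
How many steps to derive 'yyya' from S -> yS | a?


Derivation: S => yS => yyS => yyyS => yyya
Steps: 4


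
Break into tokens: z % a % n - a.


Scan left to right, longest-match per lexeme
Tokens: ID(z), OP(%), ID(a), OP(%), ID(n), OP(-), ID(a)


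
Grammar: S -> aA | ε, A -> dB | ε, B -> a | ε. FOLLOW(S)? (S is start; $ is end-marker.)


$ ∈ FOLLOW(S). For each A -> αBβ: add FIRST(β)\{ε} to FOLLOW(B); if β nullable, add FOLLOW(A).
FOLLOW(S) = {$}


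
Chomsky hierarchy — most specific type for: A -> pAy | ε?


Single nonterminal LHS, but p^n y^n is not regular
Classification: Type 2 (Context-Free)


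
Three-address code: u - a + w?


Break into single-operator statements:
t1 = u - a
t2 = t1 + w


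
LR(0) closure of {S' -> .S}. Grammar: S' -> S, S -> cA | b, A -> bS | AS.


Start: S' -> .S
For each item with dot before a nonterminal B, add B -> .γ for every B-production
Closure: [S' -> .S, S -> .cA, S -> .b]


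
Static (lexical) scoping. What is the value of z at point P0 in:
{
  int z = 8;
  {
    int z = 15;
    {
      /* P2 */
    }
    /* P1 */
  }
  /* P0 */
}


z declared in the same block as P0
z = 8


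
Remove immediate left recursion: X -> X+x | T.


Left-recursive alternatives: X+x; non-recursive: T
Introduce X': X -> TX', X' -> +xX' | ε


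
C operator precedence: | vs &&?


'|' is bitwise OR (level 3); '&&' is logical AND (level 2)
Higher level binds tighter
'|' has higher precedence than '&&'


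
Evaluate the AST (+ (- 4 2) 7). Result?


Evaluate inner: (- 4 2) = 2
Evaluate root: (+ 2 7) = 9
Result: 9


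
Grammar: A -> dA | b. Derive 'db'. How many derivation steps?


Derivation: A => dA => db
Steps: 2


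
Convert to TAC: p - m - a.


Break into single-operator statements:
t1 = p - m
t2 = t1 - a


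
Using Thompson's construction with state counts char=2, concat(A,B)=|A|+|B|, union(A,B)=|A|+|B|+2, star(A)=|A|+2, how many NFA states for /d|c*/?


Syntax tree has 2 char leaf(s), 1 union(s), 1 star(s)
chars contribute 2×2 = 4; each union adds +2; each star adds +2
Total: 4 + 2 + 2 = 8 states


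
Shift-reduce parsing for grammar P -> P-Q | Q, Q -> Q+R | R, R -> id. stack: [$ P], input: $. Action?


start symbol P on stack, input exhausted
Action: accept


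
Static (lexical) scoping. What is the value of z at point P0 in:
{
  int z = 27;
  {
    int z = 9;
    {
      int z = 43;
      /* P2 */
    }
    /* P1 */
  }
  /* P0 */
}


z declared in the same block as P0
z = 27


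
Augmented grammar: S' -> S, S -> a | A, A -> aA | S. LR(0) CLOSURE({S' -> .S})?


Start: S' -> .S
For each item with dot before a nonterminal B, add B -> .γ for every B-production
Closure: [S' -> .S, S -> .a, S -> .A, A -> .aA, A -> .S]


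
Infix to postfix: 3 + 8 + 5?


Left to right (same or higher precedence on left)
Postfix: 3 8 + 5 +


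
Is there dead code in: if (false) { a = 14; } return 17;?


condition is constant false, so the whole block is unreachable
Dead: 'if (false) { a = 14; }'


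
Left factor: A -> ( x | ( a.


Common prefix: '('
Factored: A -> ( A', A' -> x | a


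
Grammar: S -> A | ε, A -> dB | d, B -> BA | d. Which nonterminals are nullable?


A nonterminal is nullable iff some alternative derives ε (directly, or every symbol in it is nullable)
Nullable: {S}


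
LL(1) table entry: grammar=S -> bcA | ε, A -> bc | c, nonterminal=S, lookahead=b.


For [S, b]: 'b' ∈ FIRST(bcA)
Entry: S -> bcA


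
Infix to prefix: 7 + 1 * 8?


'*' binds tighter: tree is (+ 7 (* 1 8))
Prefix: + 7 * 1 8


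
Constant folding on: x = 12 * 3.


12 * 3 = 36 at compile time
Optimized: x = 36


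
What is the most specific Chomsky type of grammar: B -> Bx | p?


Left-linear: every RHS is a terminal or one nonterminal followed by a terminal
Classification: Type 3 (Regular)


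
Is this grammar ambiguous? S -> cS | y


right-linear, alternatives start with distinct terminals 'c' vs 'y': unique leftmost derivation
Unambiguous


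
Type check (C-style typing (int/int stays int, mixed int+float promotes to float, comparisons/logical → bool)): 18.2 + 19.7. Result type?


Operand types: float + float
Rule: mixed int/float promotes to float; int/int stays int
Result type: float


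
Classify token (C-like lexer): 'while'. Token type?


Pattern: reserved word
Type: KEYWORD


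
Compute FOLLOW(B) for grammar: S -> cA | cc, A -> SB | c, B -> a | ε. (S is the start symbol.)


$ ∈ FOLLOW(S). For each A -> αBβ: add FIRST(β)\{ε} to FOLLOW(B); if β nullable, add FOLLOW(A).
FOLLOW(B) = {$, a}


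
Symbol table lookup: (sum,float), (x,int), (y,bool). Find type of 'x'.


Lookup 'x' → type int


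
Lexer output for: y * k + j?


Scan left to right, longest-match per lexeme
Tokens: ID(y), OP(*), ID(k), OP(+), ID(j)


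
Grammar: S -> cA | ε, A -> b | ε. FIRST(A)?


Per alternative of A: FIRST(b) = {b}; FIRST(ε) = {ε}
FIRST(A) = {b, ε}


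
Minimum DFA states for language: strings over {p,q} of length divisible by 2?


Track length mod 2: states 0..1, accept at 0
Minimal DFA: 2 states


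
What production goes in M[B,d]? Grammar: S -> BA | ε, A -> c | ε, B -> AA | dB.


For [B, d]: 'd' ∈ FIRST(dB)
Entry: B -> dB


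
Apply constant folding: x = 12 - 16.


12 - 16 = -4 at compile time
Optimized: x = -4


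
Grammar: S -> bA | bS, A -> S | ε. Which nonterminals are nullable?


A nonterminal is nullable iff some alternative derives ε (directly, or every symbol in it is nullable)
Nullable: {A}


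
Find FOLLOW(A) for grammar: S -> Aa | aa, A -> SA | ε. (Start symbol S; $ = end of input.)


$ ∈ FOLLOW(S). For each A -> αBβ: add FIRST(β)\{ε} to FOLLOW(B); if β nullable, add FOLLOW(A).
FOLLOW(A) = {a}


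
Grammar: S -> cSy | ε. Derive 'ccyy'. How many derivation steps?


Derivation: S => cSy => ccSyy => ccyy
Steps: 3


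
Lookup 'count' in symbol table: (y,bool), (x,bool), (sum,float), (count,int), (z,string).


Lookup 'count' → type int


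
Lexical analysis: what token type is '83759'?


Pattern: digits only
Type: INTEGER_LITERAL


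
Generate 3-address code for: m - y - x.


Break into single-operator statements:
t1 = m - y
t2 = t1 - x


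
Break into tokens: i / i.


Scan left to right, longest-match per lexeme
Tokens: ID(i), OP(/), ID(i)


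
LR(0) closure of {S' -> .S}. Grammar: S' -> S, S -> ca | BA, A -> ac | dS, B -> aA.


Start: S' -> .S
For each item with dot before a nonterminal B, add B -> .γ for every B-production
Closure: [S' -> .S, S -> .ca, S -> .BA, B -> .aA]


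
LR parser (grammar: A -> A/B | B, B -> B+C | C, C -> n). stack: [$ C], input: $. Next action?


'C' (not preceded by B+) is the handle for B -> C
Action: reduce (B -> C)


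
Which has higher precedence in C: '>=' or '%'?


'%' is multiplicative (level 10); '>=' is relational (level 7)
Higher level binds tighter
'%' has higher precedence than '>='


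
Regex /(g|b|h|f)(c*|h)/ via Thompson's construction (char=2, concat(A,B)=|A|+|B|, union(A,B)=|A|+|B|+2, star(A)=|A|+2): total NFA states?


Syntax tree has 6 char leaf(s), 4 union(s), 1 star(s)
chars contribute 6×2 = 12; each union adds +2; each star adds +2
Total: 12 + 8 + 2 = 22 states


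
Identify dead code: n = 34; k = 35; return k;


n is assigned but never read
Dead: 'n = 34'


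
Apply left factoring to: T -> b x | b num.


Common prefix: 'b'
Factored: T -> b T', T' -> x | num


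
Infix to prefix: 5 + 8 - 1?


left-to-right (same/higher precedence on left): tree is (- (+ 5 8) 1)
Prefix: - + 5 8 1


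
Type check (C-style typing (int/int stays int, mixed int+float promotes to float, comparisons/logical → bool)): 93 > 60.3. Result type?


Operand types: int > float
Rule: comparison yields bool
Result type: bool


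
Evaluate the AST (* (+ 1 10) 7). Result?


Evaluate inner: (+ 1 10) = 11
Evaluate root: (* 11 7) = 77
Result: 77


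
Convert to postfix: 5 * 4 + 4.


Left to right (same or higher precedence on left)
Postfix: 5 4 * 4 +


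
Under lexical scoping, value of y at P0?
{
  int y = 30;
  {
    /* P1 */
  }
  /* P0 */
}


y declared in the same block as P0
y = 30


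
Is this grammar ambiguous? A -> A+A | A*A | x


'x+x*x' has two parse trees (no precedence encoded between + and *)
Ambiguous


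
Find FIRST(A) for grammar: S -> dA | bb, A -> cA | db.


Per alternative of A: FIRST(cA) = {c}; FIRST(db) = {d}
FIRST(A) = {c, d}


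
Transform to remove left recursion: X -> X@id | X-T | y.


Left-recursive alternatives: X@id, X-T; non-recursive: y
Introduce X': X -> yX', X' -> @idX' | -TX' | ε


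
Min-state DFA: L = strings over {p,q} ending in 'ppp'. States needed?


Track the longest suffix of input matching a prefix of 'ppp': 4 classes (prefixes of length 0..3)
Minimal DFA: 4 states


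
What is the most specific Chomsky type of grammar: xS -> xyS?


LHS has context (more than one symbol) and |LHS| ≤ |RHS|
Classification: Type 1 (Context-Sensitive)


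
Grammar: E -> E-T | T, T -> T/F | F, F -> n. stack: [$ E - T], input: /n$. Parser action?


'/' can extend T; shift to build T -> T/F
Action: shift


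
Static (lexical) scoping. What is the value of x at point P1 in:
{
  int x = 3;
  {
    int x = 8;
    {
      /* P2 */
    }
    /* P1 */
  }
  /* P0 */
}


x declared in the same block as P1
x = 8


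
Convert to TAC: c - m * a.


Break into single-operator statements:
t1 = m * a
t2 = c - t1


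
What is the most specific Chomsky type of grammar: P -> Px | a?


Left-linear: every RHS is a terminal or one nonterminal followed by a terminal
Classification: Type 3 (Regular)


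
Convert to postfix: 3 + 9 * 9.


* has higher precedence, evaluate 9*9 first
Postfix: 3 9 9 * +


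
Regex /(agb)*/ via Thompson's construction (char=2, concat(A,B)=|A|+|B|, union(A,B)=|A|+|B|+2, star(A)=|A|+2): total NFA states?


Syntax tree has 3 char leaf(s), 0 union(s), 1 star(s)
chars contribute 3×2 = 6; each union adds +2; each star adds +2
Total: 6 + 0 + 2 = 8 states


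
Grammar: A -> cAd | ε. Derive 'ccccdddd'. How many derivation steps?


Derivation: A => cAd => ccAdd => cccAddd => ccccAdddd => ccccdddd
Steps: 5


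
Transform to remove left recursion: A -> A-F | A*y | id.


Left-recursive alternatives: A-F, A*y; non-recursive: id
Introduce A': A -> idA', A' -> -FA' | *yA' | ε


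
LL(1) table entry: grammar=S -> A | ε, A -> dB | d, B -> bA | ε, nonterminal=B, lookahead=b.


For [B, b]: 'b' ∈ FIRST(bA)
Entry: B -> bA


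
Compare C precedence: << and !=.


'<<' is shift (level 8); '!=' is equality (level 6)
Higher level binds tighter
'<<' has higher precedence than '!='


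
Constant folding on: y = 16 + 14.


16 + 14 = 30 at compile time
Optimized: y = 30


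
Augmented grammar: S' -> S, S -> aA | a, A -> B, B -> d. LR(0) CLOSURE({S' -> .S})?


Start: S' -> .S
For each item with dot before a nonterminal B, add B -> .γ for every B-production
Closure: [S' -> .S, S -> .aA, S -> .a]


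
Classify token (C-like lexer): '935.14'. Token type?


Pattern: digits with a decimal point
Type: FLOAT_LITERAL


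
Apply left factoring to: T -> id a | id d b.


Common prefix: 'id'
Factored: T -> id T', T' -> a | d b


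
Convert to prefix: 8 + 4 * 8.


'*' binds tighter: tree is (+ 8 (* 4 8))
Prefix: + 8 * 4 8


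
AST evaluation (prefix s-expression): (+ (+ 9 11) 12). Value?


Evaluate inner: (+ 9 11) = 20
Evaluate root: (+ 20 12) = 32
Result: 32


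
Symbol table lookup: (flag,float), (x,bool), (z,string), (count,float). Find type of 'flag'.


Lookup 'flag' → type float


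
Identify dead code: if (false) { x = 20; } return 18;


condition is constant false, so the whole block is unreachable
Dead: 'if (false) { x = 20; }'


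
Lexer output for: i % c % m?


Scan left to right, longest-match per lexeme
Tokens: ID(i), OP(%), ID(c), OP(%), ID(m)


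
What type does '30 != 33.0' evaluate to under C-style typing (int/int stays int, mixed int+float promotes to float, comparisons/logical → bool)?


Operand types: int != float
Rule: comparison yields bool
Result type: bool


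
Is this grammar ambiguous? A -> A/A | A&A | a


'a/a&a' has two parse trees (no precedence encoded between / and &)
Ambiguous


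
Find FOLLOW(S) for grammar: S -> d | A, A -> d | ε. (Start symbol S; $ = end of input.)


$ ∈ FOLLOW(S). For each A -> αBβ: add FIRST(β)\{ε} to FOLLOW(B); if β nullable, add FOLLOW(A).
FOLLOW(S) = {$}


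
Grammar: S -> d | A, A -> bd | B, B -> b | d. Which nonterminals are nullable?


A nonterminal is nullable iff some alternative derives ε (directly, or every symbol in it is nullable)
Nullable: {}


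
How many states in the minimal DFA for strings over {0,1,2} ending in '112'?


Track the longest suffix of input matching a prefix of '112': 4 classes (prefixes of length 0..3)
Minimal DFA: 4 states


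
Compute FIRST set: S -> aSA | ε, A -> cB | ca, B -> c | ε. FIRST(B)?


Per alternative of B: FIRST(c) = {c}; FIRST(ε) = {ε}
FIRST(B) = {c, ε}


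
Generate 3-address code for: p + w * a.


Break into single-operator statements:
t1 = w * a
t2 = p + t1


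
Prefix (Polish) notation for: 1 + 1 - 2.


left-to-right (same/higher precedence on left): tree is (- (+ 1 1) 2)
Prefix: - + 1 1 2


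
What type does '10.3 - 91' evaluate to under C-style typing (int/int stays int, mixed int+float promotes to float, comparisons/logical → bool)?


Operand types: float - int
Rule: mixed int/float promotes to float; int/int stays int
Result type: float


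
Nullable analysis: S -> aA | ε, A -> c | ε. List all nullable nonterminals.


A nonterminal is nullable iff some alternative derives ε (directly, or every symbol in it is nullable)
Nullable: {A, S}


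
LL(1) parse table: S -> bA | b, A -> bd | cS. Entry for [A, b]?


For [A, b]: 'b' ∈ FIRST(bd)
Entry: A -> bd


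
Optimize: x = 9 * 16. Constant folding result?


9 * 16 = 144 at compile time
Optimized: x = 144


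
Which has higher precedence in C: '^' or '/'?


'/' is multiplicative (level 10); '^' is bitwise XOR (level 4)
Higher level binds tighter
'/' has higher precedence than '^'


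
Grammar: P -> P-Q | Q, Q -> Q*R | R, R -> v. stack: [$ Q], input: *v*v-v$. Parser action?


shift '*' to continue Q -> Q*R
Action: shift


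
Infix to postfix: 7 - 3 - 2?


Left to right (same or higher precedence on left)
Postfix: 7 3 - 2 -


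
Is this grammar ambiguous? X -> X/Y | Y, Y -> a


precedence layered via separate nonterminal Y: deterministic
Unambiguous


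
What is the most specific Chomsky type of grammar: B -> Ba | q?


Left-linear: every RHS is a terminal or one nonterminal followed by a terminal
Classification: Type 3 (Regular)


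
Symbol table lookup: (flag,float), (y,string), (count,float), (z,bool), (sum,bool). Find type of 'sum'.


Lookup 'sum' → type bool


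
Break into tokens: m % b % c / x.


Scan left to right, longest-match per lexeme
Tokens: ID(m), OP(%), ID(b), OP(%), ID(c), OP(/), ID(x)


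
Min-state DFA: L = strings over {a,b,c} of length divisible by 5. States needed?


Track length mod 5: states 0..4, accept at 0
Minimal DFA: 5 states


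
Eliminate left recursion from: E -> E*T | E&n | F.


Left-recursive alternatives: E*T, E&n; non-recursive: F
Introduce E': E -> FE', E' -> *TE' | &nE' | ε


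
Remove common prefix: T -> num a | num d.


Common prefix: 'num'
Factored: T -> num T', T' -> a | d


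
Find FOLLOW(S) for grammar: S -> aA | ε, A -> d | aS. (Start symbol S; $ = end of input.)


$ ∈ FOLLOW(S). For each A -> αBβ: add FIRST(β)\{ε} to FOLLOW(B); if β nullable, add FOLLOW(A).
FOLLOW(S) = {$}


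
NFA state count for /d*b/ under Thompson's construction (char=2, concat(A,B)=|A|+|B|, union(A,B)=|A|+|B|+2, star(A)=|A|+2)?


Syntax tree has 2 char leaf(s), 0 union(s), 1 star(s)
chars contribute 2×2 = 4; each union adds +2; each star adds +2
Total: 4 + 0 + 2 = 6 states


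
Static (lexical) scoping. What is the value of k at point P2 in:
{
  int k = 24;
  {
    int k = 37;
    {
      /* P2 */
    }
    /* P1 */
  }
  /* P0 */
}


P2's block does not declare k; resolves to the enclosing declaration at depth 1
k = 37


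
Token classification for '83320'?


Pattern: digits only
Type: INTEGER_LITERAL


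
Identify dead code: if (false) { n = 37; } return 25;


condition is constant false, so the whole block is unreachable
Dead: 'if (false) { n = 37; }'


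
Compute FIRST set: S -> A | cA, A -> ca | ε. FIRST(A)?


Per alternative of A: FIRST(ca) = {c}; FIRST(ε) = {ε}
FIRST(A) = {c, ε}


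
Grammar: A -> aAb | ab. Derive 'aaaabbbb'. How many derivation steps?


Derivation: A => aAb => aaAbb => aaaAbbb => aaaabbbb
Steps: 4


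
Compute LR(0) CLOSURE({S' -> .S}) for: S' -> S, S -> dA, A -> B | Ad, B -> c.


Start: S' -> .S
For each item with dot before a nonterminal B, add B -> .γ for every B-production
Closure: [S' -> .S, S -> .dA]


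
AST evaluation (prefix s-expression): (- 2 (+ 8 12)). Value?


Evaluate inner: (+ 8 12) = 20
Evaluate root: (- 2 20) = -18
Result: -18


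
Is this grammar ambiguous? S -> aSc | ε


balanced a^n…c^n: each string has a unique parse
Unambiguous


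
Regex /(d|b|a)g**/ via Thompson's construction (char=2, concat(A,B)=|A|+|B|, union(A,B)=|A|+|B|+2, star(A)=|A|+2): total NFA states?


Syntax tree has 4 char leaf(s), 2 union(s), 2 star(s)
chars contribute 4×2 = 8; each union adds +2; each star adds +2
Total: 8 + 4 + 4 = 16 states


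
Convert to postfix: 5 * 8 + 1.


Left to right (same or higher precedence on left)
Postfix: 5 8 * 1 +


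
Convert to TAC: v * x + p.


Break into single-operator statements:
t1 = v * x
t2 = t1 + p


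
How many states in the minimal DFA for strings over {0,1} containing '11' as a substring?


KMP-style automaton: 2 progress states + 1 absorbing accept = 3
Minimal DFA: 3 states


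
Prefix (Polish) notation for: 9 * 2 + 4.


left-to-right (same/higher precedence on left): tree is (+ (* 9 2) 4)
Prefix: + * 9 2 4


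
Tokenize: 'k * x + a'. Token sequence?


Scan left to right, longest-match per lexeme
Tokens: ID(k), OP(*), ID(x), OP(+), ID(a)


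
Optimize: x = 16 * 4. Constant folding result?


16 * 4 = 64 at compile time
Optimized: x = 64


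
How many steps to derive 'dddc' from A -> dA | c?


Derivation: A => dA => ddA => dddA => dddc
Steps: 4


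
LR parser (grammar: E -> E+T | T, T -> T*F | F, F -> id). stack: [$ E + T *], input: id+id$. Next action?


no handle; shift 'id'
Action: shift


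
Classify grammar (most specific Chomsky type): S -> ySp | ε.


Single nonterminal LHS, but y^n p^n is not regular
Classification: Type 2 (Context-Free)


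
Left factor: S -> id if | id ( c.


Common prefix: 'id'
Factored: S -> id S', S' -> if | ( c


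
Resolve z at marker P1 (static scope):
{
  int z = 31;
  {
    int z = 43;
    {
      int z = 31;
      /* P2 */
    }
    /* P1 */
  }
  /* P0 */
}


z declared in the same block as P1
z = 43


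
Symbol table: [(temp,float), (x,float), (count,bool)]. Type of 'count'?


Lookup 'count' → type bool


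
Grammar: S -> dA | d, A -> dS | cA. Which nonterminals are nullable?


A nonterminal is nullable iff some alternative derives ε (directly, or every symbol in it is nullable)
Nullable: {}


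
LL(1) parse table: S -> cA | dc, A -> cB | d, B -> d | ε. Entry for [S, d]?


For [S, d]: 'd' ∈ FIRST(dc)
Entry: S -> dc


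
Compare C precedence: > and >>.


'>>' is shift (level 8); '>' is relational (level 7)
Higher level binds tighter
'>>' has higher precedence than '>'


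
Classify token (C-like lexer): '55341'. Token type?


Pattern: digits only
Type: INTEGER_LITERAL


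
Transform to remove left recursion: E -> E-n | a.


Left-recursive alternatives: E-n; non-recursive: a
Introduce E': E -> aE', E' -> -nE' | ε


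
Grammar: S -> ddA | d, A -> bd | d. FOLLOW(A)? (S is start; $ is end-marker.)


$ ∈ FOLLOW(S). For each A -> αBβ: add FIRST(β)\{ε} to FOLLOW(B); if β nullable, add FOLLOW(A).
FOLLOW(A) = {$}


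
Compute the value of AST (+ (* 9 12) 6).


Evaluate inner: (* 9 12) = 108
Evaluate root: (+ 108 6) = 114
Result: 114


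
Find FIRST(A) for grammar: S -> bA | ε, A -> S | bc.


Per alternative of A: FIRST(S) = {b, ε}; FIRST(bc) = {b}
FIRST(A) = {b, ε}


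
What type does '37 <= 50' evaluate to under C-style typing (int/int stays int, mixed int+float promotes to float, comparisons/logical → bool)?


Operand types: int <= int
Rule: comparison yields bool
Result type: bool


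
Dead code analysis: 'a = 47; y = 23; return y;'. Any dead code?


a is assigned but never read
Dead: 'a = 47'


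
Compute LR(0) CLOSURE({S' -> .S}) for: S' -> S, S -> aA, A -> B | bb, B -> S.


Start: S' -> .S
For each item with dot before a nonterminal B, add B -> .γ for every B-production
Closure: [S' -> .S, S -> .aA]


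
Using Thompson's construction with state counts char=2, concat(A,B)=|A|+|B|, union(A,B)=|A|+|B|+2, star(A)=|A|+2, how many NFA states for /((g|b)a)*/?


Syntax tree has 3 char leaf(s), 1 union(s), 1 star(s)
chars contribute 3×2 = 6; each union adds +2; each star adds +2
Total: 6 + 2 + 2 = 10 states


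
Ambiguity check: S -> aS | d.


right-linear, alternatives start with distinct terminals 'a' vs 'd': unique leftmost derivation
Unambiguous


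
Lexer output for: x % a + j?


Scan left to right, longest-match per lexeme
Tokens: ID(x), OP(%), ID(a), OP(+), ID(j)


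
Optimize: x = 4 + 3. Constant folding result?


4 + 3 = 7 at compile time
Optimized: x = 7


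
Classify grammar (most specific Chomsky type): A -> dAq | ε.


Single nonterminal LHS, but d^n q^n is not regular
Classification: Type 2 (Context-Free)


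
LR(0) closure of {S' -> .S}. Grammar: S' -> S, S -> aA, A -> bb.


Start: S' -> .S
For each item with dot before a nonterminal B, add B -> .γ for every B-production
Closure: [S' -> .S, S -> .aA]


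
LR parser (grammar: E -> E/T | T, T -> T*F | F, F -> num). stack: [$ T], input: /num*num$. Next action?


lookahead ∉ {*} so T won't extend; reduce E -> T
Action: reduce (E -> T)


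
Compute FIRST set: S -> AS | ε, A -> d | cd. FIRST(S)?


Per alternative of S: FIRST(AS) = {c, d}; FIRST(ε) = {ε}
FIRST(S) = {c, d, ε}


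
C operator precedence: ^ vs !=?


'!=' is equality (level 6); '^' is bitwise XOR (level 4)
Higher level binds tighter
'!=' has higher precedence than '^'


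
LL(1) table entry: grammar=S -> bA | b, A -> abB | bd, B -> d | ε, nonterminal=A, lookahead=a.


For [A, a]: 'a' ∈ FIRST(abB)
Entry: A -> abB


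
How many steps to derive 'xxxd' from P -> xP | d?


Derivation: P => xP => xxP => xxxP => xxxd
Steps: 4


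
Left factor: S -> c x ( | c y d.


Common prefix: 'c'
Factored: S -> c S', S' -> x ( | y d


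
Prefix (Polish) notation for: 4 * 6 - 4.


left-to-right (same/higher precedence on left): tree is (- (* 4 6) 4)
Prefix: - * 4 6 4


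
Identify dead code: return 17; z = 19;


statement follows a return and is unreachable
Dead: 'z = 19'


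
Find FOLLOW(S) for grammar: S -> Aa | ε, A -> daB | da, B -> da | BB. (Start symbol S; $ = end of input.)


$ ∈ FOLLOW(S). For each A -> αBβ: add FIRST(β)\{ε} to FOLLOW(B); if β nullable, add FOLLOW(A).
FOLLOW(S) = {$}


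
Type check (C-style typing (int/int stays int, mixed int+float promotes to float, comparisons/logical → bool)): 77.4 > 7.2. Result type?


Operand types: float > float
Rule: comparison yields bool
Result type: bool


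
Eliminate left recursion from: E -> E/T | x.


Left-recursive alternatives: E/T; non-recursive: x
Introduce E': E -> xE', E' -> /TE' | ε


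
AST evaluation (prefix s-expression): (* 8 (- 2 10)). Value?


Evaluate inner: (- 2 10) = -8
Evaluate root: (* 8 -8) = -64
Result: -64


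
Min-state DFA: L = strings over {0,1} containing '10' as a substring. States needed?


KMP-style automaton: 2 progress states + 1 absorbing accept = 3
Minimal DFA: 3 states


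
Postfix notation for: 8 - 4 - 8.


Left to right (same or higher precedence on left)
Postfix: 8 4 - 8 -


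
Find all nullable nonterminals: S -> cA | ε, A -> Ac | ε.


A nonterminal is nullable iff some alternative derives ε (directly, or every symbol in it is nullable)
Nullable: {A, S}


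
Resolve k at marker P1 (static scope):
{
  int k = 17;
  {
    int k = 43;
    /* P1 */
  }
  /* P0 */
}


k declared in the same block as P1
k = 43


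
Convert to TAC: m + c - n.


Break into single-operator statements:
t1 = m + c
t2 = t1 - n


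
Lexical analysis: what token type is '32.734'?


Pattern: digits with a decimal point
Type: FLOAT_LITERAL


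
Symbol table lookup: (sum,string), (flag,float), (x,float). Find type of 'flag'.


Lookup 'flag' → type float


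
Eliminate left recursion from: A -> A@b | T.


Left-recursive alternatives: A@b; non-recursive: T
Introduce A': A -> TA', A' -> @bA' | ε


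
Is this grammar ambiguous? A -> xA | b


right-linear, alternatives start with distinct terminals 'x' vs 'b': unique leftmost derivation
Unambiguous


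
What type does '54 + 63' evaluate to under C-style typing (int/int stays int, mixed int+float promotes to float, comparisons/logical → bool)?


Operand types: int + int
Rule: mixed int/float promotes to float; int/int stays int
Result type: int


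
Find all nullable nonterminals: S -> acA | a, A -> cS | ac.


A nonterminal is nullable iff some alternative derives ε (directly, or every symbol in it is nullable)
Nullable: {}


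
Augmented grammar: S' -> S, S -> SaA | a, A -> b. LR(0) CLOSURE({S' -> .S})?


Start: S' -> .S
For each item with dot before a nonterminal B, add B -> .γ for every B-production
Closure: [S' -> .S, S -> .SaA, S -> .a]


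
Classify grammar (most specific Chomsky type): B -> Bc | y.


Left-linear: every RHS is a terminal or one nonterminal followed by a terminal
Classification: Type 3 (Regular)


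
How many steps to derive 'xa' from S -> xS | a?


Derivation: S => xS => xa
Steps: 2


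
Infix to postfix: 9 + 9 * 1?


* has higher precedence, evaluate 9*1 first
Postfix: 9 9 1 * +


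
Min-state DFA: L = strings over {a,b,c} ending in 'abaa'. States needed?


Track the longest suffix of input matching a prefix of 'abaa': 5 classes (prefixes of length 0..4)
Minimal DFA: 5 states


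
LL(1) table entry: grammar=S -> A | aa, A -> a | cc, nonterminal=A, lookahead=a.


For [A, a]: 'a' ∈ FIRST(a)
Entry: A -> a


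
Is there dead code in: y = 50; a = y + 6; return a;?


y is read by a's definition; a is returned
No dead code


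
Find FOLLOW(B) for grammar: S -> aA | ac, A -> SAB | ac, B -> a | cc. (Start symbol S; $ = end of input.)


$ ∈ FOLLOW(S). For each A -> αBβ: add FIRST(β)\{ε} to FOLLOW(B); if β nullable, add FOLLOW(A).
FOLLOW(B) = {$, a, c}


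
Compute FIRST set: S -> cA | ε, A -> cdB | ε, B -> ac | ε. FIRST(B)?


Per alternative of B: FIRST(ac) = {a}; FIRST(ε) = {ε}
FIRST(B) = {a, ε}


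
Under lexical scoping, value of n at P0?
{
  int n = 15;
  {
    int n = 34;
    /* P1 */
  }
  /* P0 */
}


n declared in the same block as P0
n = 15


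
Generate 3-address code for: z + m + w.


Break into single-operator statements:
t1 = z + m
t2 = t1 + w


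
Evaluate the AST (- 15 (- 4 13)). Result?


Evaluate inner: (- 4 13) = -9
Evaluate root: (- 15 -9) = 24
Result: 24


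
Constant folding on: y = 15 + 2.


15 + 2 = 17 at compile time
Optimized: y = 17


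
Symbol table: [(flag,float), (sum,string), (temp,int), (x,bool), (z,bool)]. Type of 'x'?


Lookup 'x' → type bool


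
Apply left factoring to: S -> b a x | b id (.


Common prefix: 'b'
Factored: S -> b S', S' -> a x | id (


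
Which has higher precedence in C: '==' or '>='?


'>=' is relational (level 7); '==' is equality (level 6)
Higher level binds tighter
'>=' has higher precedence than '=='


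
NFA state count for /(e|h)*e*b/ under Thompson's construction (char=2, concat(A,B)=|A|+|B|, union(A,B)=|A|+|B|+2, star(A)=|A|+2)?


Syntax tree has 4 char leaf(s), 1 union(s), 2 star(s)
chars contribute 4×2 = 8; each union adds +2; each star adds +2
Total: 8 + 2 + 4 = 14 states


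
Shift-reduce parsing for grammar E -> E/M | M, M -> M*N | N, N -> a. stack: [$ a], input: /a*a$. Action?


'a' on top is the handle for N -> a
Action: reduce (N -> a)


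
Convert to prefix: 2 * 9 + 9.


left-to-right (same/higher precedence on left): tree is (+ (* 2 9) 9)
Prefix: + * 2 9 9


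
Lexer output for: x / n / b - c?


Scan left to right, longest-match per lexeme
Tokens: ID(x), OP(/), ID(n), OP(/), ID(b), OP(-), ID(c)


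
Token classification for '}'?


Pattern: delimiter/punctuation
Type: PUNCTUATION


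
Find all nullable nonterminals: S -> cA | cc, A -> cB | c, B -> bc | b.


A nonterminal is nullable iff some alternative derives ε (directly, or every symbol in it is nullable)
Nullable: {}


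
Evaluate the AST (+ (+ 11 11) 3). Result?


Evaluate inner: (+ 11 11) = 22
Evaluate root: (+ 22 3) = 25
Result: 25


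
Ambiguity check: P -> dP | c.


right-linear, alternatives start with distinct terminals 'd' vs 'c': unique leftmost derivation
Unambiguous


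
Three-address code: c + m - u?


Break into single-operator statements:
t1 = c + m
t2 = t1 - u


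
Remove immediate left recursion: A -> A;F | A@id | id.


Left-recursive alternatives: A;F, A@id; non-recursive: id
Introduce A': A -> idA', A' -> ;FA' | @idA' | ε


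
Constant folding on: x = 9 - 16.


9 - 16 = -7 at compile time
Optimized: x = -7


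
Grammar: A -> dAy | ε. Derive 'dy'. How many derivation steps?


Derivation: A => dAy => dy
Steps: 2


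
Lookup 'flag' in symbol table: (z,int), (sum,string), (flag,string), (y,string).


Lookup 'flag' → type string


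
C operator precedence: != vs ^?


'!=' is equality (level 6); '^' is bitwise XOR (level 4)
Higher level binds tighter
'!=' has higher precedence than '^'


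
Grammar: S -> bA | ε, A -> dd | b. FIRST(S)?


Per alternative of S: FIRST(bA) = {b}; FIRST(ε) = {ε}
FIRST(S) = {b, ε}


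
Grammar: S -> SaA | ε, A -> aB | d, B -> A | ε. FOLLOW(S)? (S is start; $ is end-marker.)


$ ∈ FOLLOW(S). For each A -> αBβ: add FIRST(β)\{ε} to FOLLOW(B); if β nullable, add FOLLOW(A).
FOLLOW(S) = {$, a}


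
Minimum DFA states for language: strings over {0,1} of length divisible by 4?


Track length mod 4: states 0..3, accept at 0
Minimal DFA: 4 states


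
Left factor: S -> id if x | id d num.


Common prefix: 'id'
Factored: S -> id S', S' -> if x | d num


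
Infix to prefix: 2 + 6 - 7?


left-to-right (same/higher precedence on left): tree is (- (+ 2 6) 7)
Prefix: - + 2 6 7


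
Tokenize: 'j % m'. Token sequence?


Scan left to right, longest-match per lexeme
Tokens: ID(j), OP(%), ID(m)


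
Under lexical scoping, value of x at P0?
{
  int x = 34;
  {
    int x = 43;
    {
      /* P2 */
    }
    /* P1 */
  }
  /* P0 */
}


x declared in the same block as P0
x = 34


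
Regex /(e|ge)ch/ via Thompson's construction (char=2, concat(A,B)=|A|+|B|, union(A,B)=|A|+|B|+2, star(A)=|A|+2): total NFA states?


Syntax tree has 5 char leaf(s), 1 union(s), 0 star(s)
chars contribute 5×2 = 10; each union adds +2; each star adds +2
Total: 10 + 2 + 0 = 12 states


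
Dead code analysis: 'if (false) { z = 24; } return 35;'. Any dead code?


condition is constant false, so the whole block is unreachable
Dead: 'if (false) { z = 24; }'


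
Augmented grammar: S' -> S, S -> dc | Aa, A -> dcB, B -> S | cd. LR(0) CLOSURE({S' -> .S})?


Start: S' -> .S
For each item with dot before a nonterminal B, add B -> .γ for every B-production
Closure: [S' -> .S, S -> .dc, S -> .Aa, A -> .dcB]


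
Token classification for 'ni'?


Pattern: letter/underscore followed by alphanumerics, not a keyword
Type: IDENTIFIER


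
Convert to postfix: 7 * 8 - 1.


Left to right (same or higher precedence on left)
Postfix: 7 8 * 1 -


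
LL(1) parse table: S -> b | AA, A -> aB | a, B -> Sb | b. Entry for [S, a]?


For [S, a]: 'a' ∈ FIRST(AA)
Entry: S -> AA


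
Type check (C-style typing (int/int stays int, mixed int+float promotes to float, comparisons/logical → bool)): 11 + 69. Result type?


Operand types: int + int
Rule: mixed int/float promotes to float; int/int stays int
Result type: int


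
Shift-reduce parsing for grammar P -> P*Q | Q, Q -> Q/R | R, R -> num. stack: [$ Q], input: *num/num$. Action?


lookahead ∉ {/} so Q won't extend; reduce P -> Q
Action: reduce (P -> Q)


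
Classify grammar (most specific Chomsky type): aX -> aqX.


LHS has context (more than one symbol) and |LHS| ≤ |RHS|
Classification: Type 1 (Context-Sensitive)


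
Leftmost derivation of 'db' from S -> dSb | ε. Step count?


Derivation: S => dSb => db
Steps: 2


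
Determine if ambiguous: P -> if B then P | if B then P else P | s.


dangling else: 'if B then if B then s else s' parses two ways
Ambiguous


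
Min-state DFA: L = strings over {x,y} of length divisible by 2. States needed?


Track length mod 2: states 0..1, accept at 0
Minimal DFA: 2 states


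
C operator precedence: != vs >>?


'>>' is shift (level 8); '!=' is equality (level 6)
Higher level binds tighter
'>>' has higher precedence than '!='


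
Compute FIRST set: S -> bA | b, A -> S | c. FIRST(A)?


Per alternative of A: FIRST(S) = {b}; FIRST(c) = {c}
FIRST(A) = {b, c}


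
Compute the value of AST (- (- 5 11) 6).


Evaluate inner: (- 5 11) = -6
Evaluate root: (- -6 6) = -12
Result: -12


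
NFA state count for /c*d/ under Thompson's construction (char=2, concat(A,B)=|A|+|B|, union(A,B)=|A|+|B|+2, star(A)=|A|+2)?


Syntax tree has 2 char leaf(s), 0 union(s), 1 star(s)
chars contribute 2×2 = 4; each union adds +2; each star adds +2
Total: 4 + 0 + 2 = 6 states


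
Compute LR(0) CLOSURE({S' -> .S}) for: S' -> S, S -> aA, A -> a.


Start: S' -> .S
For each item with dot before a nonterminal B, add B -> .γ for every B-production
Closure: [S' -> .S, S -> .aA]


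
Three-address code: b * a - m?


Break into single-operator statements:
t1 = b * a
t2 = t1 - m


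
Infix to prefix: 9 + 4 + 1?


left-to-right (same/higher precedence on left): tree is (+ (+ 9 4) 1)
Prefix: + + 9 4 1


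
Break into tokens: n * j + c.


Scan left to right, longest-match per lexeme
Tokens: ID(n), OP(*), ID(j), OP(+), ID(c)


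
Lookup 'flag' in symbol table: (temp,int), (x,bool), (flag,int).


Lookup 'flag' → type int


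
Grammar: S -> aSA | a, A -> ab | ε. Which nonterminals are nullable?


A nonterminal is nullable iff some alternative derives ε (directly, or every symbol in it is nullable)
Nullable: {A}


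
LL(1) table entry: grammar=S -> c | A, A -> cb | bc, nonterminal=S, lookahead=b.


For [S, b]: 'b' ∈ FIRST(A)
Entry: S -> A


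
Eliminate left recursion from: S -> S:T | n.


Left-recursive alternatives: S:T; non-recursive: n
Introduce S': S -> nS', S' -> :TS' | ε


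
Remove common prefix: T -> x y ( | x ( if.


Common prefix: 'x'
Factored: T -> x T', T' -> y ( | ( if


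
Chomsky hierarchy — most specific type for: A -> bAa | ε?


Single nonterminal LHS, but b^n a^n is not regular
Classification: Type 2 (Context-Free)


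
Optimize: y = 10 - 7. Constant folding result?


10 - 7 = 3 at compile time
Optimized: y = 3


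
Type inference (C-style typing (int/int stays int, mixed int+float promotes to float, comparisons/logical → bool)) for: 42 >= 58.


Operand types: int >= int
Rule: comparison yields bool
Result type: bool
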